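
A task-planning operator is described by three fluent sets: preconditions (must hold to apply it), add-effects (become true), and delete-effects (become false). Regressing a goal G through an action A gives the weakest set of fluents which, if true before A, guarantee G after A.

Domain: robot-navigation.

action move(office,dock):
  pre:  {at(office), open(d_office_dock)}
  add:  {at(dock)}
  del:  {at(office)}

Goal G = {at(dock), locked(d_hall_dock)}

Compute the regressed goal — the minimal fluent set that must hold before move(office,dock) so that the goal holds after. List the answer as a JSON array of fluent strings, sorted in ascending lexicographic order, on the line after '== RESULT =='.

Regress:
  G ∩ del = {}  (empty — regression defined)
  G \ add = {at(dock), locked(d_hall_dock)} \ {at(dock)} = {locked(d_hall_dock)}
  ∪ pre   = {locked(d_hall_dock)} ∪ {at(office), open(d_office_dock)}
          = {at(office), locked(d_hall_dock), open(d_office_dock)}

== RESULT ==
["at(office)", "locked(d_hall_dock)", "open(d_office_dock)"]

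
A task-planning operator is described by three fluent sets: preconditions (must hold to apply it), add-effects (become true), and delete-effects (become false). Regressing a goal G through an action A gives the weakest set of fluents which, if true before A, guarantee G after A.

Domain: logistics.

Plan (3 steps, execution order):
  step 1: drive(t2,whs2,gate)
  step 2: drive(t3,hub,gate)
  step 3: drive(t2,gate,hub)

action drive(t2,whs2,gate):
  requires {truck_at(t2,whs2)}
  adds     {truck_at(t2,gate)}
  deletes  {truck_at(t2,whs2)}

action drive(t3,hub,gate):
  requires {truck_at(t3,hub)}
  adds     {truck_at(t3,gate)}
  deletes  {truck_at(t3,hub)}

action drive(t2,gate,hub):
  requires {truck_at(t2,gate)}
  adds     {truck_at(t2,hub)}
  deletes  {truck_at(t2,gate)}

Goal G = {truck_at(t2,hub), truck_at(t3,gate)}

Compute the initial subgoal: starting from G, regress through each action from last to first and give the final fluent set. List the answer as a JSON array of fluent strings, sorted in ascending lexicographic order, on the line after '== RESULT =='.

Regress step by step:
  through step 3 (drive(t2,gate,hub)): drop {truck_at(t2,hub)}, keep {truck_at(t3,gate)}, require {truck_at(t2,gate)}
    → {truck_at(t2,gate), truck_at(t3,gate)}
  through step 2 (drive(t3,hub,gate)): drop {truck_at(t3,gate)}, keep {truck_at(t2,gate)}, require {truck_at(t3,hub)}
    → {truck_at(t2,gate), truck_at(t3,hub)}
  through step 1 (drive(t2,whs2,gate)): drop {truck_at(t2,gate)}, keep {truck_at(t3,hub)}, require {truck_at(t2,whs2)}
    → {truck_at(t2,whs2), truck_at(t3,hub)}

== RESULT ==
["truck_at(t2,whs2)", "truck_at(t3,hub)"]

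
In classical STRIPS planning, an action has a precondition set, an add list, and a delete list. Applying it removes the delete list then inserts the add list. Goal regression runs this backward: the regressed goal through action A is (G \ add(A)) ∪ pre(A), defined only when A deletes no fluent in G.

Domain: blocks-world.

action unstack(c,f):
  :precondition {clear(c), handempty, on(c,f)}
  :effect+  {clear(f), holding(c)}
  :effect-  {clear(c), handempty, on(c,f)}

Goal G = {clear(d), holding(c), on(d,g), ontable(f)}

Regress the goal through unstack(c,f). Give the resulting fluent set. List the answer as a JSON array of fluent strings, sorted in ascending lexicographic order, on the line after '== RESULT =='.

Compute (G \ add) ∪ pre:
  G ∩ del = {}  (empty — regression defined)
  G \ add = {clear(d), holding(c), on(d,g), ontable(f)} \ {clear(f), holding(c)} = {clear(d), on(d,g), ontable(f)}
  ∪ pre   = {clear(d), on(d,g), ontable(f)} ∪ {clear(c), handempty, on(c,f)}
          = {clear(c), clear(d), handempty, on(c,f), on(d,g), ontable(f)}

== RESULT ==
["clear(c)", "clear(d)", "handempty", "on(c,f)", "on(d,g)", "ontable(f)"]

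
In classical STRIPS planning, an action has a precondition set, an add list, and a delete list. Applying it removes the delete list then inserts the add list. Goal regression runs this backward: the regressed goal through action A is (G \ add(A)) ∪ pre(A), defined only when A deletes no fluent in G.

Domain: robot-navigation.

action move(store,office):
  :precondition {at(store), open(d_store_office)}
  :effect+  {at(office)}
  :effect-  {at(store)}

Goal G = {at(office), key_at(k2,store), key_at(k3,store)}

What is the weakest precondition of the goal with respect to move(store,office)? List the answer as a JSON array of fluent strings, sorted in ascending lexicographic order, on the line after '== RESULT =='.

Regress:
  G ∩ del = {}  (empty — regression defined)
  G \ add = {at(office), key_at(k2,store), key_at(k3,store)} \ {at(office)} = {key_at(k2,store), key_at(k3,store)}
  ∪ pre   = {key_at(k2,store), key_at(k3,store)} ∪ {at(store), open(d_store_office)}
          = {at(store), key_at(k2,store), key_at(k3,store), open(d_store_office)}

== RESULT ==
["at(store)", "key_at(k2,store)", "key_at(k3,store)", "open(d_store_office)"]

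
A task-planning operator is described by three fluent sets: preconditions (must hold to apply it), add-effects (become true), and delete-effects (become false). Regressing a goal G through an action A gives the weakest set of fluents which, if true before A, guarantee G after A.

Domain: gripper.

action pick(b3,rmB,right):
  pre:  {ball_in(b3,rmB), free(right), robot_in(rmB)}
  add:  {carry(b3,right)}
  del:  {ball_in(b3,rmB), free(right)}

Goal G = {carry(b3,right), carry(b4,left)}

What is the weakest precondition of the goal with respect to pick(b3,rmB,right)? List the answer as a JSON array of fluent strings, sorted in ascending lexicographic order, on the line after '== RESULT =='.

Regress:
  G ∩ del = {}  (empty — regression defined)
  G \ add = {carry(b3,right), carry(b4,left)} \ {carry(b3,right)} = {carry(b4,left)}
  ∪ pre   = {carry(b4,left)} ∪ {ball_in(b3,rmB), free(right), robot_in(rmB)}
          = {ball_in(b3,rmB), carry(b4,left), free(right), robot_in(rmB)}

== RESULT ==
["ball_in(b3,rmB)", "carry(b4,left)", "free(right)", "robot_in(rmB)"]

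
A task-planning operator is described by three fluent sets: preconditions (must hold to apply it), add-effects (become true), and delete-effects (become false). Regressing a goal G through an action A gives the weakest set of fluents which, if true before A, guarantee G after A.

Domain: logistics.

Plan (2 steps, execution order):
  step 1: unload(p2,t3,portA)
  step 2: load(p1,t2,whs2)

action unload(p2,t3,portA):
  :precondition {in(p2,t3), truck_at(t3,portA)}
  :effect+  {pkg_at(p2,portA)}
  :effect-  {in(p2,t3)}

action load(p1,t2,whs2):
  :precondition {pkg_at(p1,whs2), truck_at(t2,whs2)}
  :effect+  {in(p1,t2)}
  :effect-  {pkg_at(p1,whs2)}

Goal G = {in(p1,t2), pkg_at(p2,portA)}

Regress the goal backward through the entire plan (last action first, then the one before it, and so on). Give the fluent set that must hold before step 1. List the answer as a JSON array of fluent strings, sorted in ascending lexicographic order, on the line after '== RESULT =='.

Regress step by step:
  through step 2 (load(p1,t2,whs2)): drop {in(p1,t2)}, keep {pkg_at(p2,portA)}, require {pkg_at(p1,whs2), truck_at(t2,whs2)}
    → {pkg_at(p1,whs2), pkg_at(p2,portA), truck_at(t2,whs2)}
  through step 1 (unload(p2,t3,portA)): drop {pkg_at(p2,portA)}, keep {pkg_at(p1,whs2), truck_at(t2,whs2)}, require {in(p2,t3), truck_at(t3,portA)}
    → {in(p2,t3), pkg_at(p1,whs2), truck_at(t2,whs2), truck_at(t3,portA)}

== RESULT ==
["in(p2,t3)", "pkg_at(p1,whs2)", "truck_at(t2,whs2)", "truck_at(t3,portA)"]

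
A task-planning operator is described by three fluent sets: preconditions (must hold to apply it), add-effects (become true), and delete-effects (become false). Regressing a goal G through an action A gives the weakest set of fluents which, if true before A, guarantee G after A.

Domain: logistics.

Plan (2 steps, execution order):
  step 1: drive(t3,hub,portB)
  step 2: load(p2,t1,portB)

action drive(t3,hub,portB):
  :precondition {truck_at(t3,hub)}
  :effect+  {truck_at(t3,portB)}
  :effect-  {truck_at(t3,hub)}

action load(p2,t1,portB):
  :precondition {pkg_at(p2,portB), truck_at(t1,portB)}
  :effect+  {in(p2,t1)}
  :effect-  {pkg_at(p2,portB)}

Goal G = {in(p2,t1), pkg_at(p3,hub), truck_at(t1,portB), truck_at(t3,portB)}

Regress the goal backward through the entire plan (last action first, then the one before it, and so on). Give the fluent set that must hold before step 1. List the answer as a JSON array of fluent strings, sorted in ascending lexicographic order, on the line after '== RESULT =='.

Regress step by step:
  through step 2 (load(p2,t1,portB)): drop {in(p2,t1)}, keep {pkg_at(p3,hub), truck_at(t1,portB), truck_at(t3,portB)}, require {pkg_at(p2,portB), truck_at(t1,portB)}
    → {pkg_at(p2,portB), pkg_at(p3,hub), truck_at(t1,portB), truck_at(t3,portB)}
  through step 1 (drive(t3,hub,portB)): drop {truck_at(t3,portB)}, keep {pkg_at(p2,portB), pkg_at(p3,hub), truck_at(t1,portB)}, require {truck_at(t3,hub)}
    → {pkg_at(p2,portB), pkg_at(p3,hub), truck_at(t1,portB), truck_at(t3,hub)}

== RESULT ==
["pkg_at(p2,portB)", "pkg_at(p3,hub)", "truck_at(t1,portB)", "truck_at(t3,hub)"]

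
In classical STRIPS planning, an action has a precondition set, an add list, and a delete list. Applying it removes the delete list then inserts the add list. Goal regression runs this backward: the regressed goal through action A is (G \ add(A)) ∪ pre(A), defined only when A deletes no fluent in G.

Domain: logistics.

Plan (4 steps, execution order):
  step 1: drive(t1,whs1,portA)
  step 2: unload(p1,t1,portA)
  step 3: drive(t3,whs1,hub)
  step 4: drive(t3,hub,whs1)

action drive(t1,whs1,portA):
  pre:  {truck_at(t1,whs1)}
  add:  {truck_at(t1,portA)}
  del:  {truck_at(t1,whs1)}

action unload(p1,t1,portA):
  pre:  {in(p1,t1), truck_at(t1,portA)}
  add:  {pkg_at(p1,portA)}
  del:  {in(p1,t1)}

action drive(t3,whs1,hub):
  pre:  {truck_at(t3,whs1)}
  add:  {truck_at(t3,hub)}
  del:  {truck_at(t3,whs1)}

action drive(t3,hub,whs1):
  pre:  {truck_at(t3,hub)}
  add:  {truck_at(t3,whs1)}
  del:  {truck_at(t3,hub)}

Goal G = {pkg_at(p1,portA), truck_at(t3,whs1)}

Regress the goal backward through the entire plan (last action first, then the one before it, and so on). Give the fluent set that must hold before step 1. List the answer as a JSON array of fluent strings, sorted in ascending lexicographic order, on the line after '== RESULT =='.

Regress step by step:
  through step 4 (drive(t3,hub,whs1)): drop {truck_at(t3,whs1)}, keep {pkg_at(p1,portA)}, require {truck_at(t3,hub)}
    → {pkg_at(p1,portA), truck_at(t3,hub)}
  through step 3 (drive(t3,whs1,hub)): drop {truck_at(t3,hub)}, keep {pkg_at(p1,portA)}, require {truck_at(t3,whs1)}
    → {pkg_at(p1,portA), truck_at(t3,whs1)}
  through step 2 (unload(p1,t1,portA)): drop {pkg_at(p1,portA)}, keep {truck_at(t3,whs1)}, require {in(p1,t1), truck_at(t1,portA)}
    → {in(p1,t1), truck_at(t1,portA), truck_at(t3,whs1)}
  through step 1 (drive(t1,whs1,portA)): drop {truck_at(t1,portA)}, keep {in(p1,t1), truck_at(t3,whs1)}, require {truck_at(t1,whs1)}
    → {in(p1,t1), truck_at(t1,whs1), truck_at(t3,whs1)}

== RESULT ==
["in(p1,t1)", "truck_at(t1,whs1)", "truck_at(t3,whs1)"]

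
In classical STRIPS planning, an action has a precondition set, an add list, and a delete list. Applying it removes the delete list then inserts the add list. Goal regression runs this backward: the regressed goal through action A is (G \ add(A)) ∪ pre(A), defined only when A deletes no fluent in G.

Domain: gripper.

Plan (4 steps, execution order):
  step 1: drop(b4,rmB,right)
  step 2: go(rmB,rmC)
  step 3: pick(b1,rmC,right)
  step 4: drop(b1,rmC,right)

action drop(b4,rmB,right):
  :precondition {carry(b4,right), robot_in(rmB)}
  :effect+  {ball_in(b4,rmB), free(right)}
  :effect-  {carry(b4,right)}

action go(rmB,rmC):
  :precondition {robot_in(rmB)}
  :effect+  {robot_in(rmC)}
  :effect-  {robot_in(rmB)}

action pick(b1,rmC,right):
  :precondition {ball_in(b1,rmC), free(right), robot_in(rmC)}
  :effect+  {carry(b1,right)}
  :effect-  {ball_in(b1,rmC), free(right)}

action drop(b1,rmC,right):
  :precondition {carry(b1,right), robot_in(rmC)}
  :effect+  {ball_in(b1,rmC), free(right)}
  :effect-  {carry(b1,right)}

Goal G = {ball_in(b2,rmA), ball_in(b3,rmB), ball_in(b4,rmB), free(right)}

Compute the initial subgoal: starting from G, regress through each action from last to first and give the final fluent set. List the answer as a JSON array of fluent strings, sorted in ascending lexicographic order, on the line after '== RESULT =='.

Regress step by step:
  through step 4 (drop(b1,rmC,right)): drop {free(right)}, keep {ball_in(b2,rmA), ball_in(b3,rmB), ball_in(b4,rmB)}, require {carry(b1,right), robot_in(rmC)}
    → {ball_in(b2,rmA), ball_in(b3,rmB), ball_in(b4,rmB), carry(b1,right), robot_in(rmC)}
  through step 3 (pick(b1,rmC,right)): drop {carry(b1,right)}, keep {ball_in(b2,rmA), ball_in(b3,rmB), ball_in(b4,rmB), robot_in(rmC)}, require {ball_in(b1,rmC), free(right), robot_in(rmC)}
    → {ball_in(b1,rmC), ball_in(b2,rmA), ball_in(b3,rmB), ball_in(b4,rmB), free(right), robot_in(rmC)}
  through step 2 (go(rmB,rmC)): drop {robot_in(rmC)}, keep {ball_in(b1,rmC), ball_in(b2,rmA), ball_in(b3,rmB), ball_in(b4,rmB), free(right)}, require {robot_in(rmB)}
    → {ball_in(b1,rmC), ball_in(b2,rmA), ball_in(b3,rmB), ball_in(b4,rmB), free(right), robot_in(rmB)}
  through step 1 (drop(b4,rmB,right)): drop {ball_in(b4,rmB), free(right)}, keep {ball_in(b1,rmC), ball_in(b2,rmA), ball_in(b3,rmB), robot_in(rmB)}, require {carry(b4,right), robot_in(rmB)}
    → {ball_in(b1,rmC), ball_in(b2,rmA), ball_in(b3,rmB), carry(b4,right), robot_in(rmB)}

== RESULT ==
["ball_in(b1,rmC)", "ball_in(b2,rmA)", "ball_in(b3,rmB)", "carry(b4,right)", "robot_in(rmB)"]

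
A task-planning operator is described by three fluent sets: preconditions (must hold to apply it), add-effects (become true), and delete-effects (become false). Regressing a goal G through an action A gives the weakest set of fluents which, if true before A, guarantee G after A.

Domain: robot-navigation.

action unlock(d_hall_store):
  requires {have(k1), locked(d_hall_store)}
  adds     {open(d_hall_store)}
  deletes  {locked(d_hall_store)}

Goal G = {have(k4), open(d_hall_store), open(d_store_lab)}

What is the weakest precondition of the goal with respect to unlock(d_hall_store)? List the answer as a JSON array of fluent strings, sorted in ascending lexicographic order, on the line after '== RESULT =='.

Compute (G \ add) ∪ pre:
  G ∩ del = {}  (empty — regression defined)
  G \ add = {have(k4), open(d_hall_store), open(d_store_lab)} \ {open(d_hall_store)} = {have(k4), open(d_store_lab)}
  ∪ pre   = {have(k4), open(d_store_lab)} ∪ {have(k1), locked(d_hall_store)}
          = {have(k1), have(k4), locked(d_hall_store), open(d_store_lab)}

== RESULT ==
["have(k1)", "have(k4)", "locked(d_hall_store)", "open(d_store_lab)"]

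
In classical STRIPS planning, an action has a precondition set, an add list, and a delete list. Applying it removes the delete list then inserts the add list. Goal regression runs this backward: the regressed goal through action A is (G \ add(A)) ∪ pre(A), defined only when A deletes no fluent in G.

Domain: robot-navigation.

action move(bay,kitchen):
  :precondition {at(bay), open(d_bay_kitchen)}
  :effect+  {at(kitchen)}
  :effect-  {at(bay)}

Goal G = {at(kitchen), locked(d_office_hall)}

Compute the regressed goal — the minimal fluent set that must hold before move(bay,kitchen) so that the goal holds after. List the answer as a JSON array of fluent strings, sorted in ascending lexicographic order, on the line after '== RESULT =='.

Compute (G \ add) ∪ pre:
  G ∩ del = {}  (empty — regression defined)
  G \ add = {at(kitchen), locked(d_office_hall)} \ {at(kitchen)} = {locked(d_office_hall)}
  ∪ pre   = {locked(d_office_hall)} ∪ {at(bay), open(d_bay_kitchen)}
          = {at(bay), locked(d_office_hall), open(d_bay_kitchen)}

== RESULT ==
["at(bay)", "locked(d_office_hall)", "open(d_bay_kitchen)"]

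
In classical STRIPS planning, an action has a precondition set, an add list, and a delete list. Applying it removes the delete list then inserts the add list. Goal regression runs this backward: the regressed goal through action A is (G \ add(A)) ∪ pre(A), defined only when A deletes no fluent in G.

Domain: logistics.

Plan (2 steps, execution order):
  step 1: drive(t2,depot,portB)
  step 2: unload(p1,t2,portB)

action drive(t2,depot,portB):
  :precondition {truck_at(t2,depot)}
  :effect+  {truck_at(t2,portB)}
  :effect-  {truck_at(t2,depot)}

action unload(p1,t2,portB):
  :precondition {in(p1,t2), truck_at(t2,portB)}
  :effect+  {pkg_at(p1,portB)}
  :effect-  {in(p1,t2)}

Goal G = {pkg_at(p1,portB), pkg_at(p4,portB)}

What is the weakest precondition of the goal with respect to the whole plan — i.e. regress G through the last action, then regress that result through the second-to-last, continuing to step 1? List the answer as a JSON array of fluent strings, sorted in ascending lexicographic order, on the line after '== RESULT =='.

Work backward from the goal:
  through step 2 (unload(p1,t2,portB)): drop {pkg_at(p1,portB)}, keep {pkg_at(p4,portB)}, require {in(p1,t2), truck_at(t2,portB)}
    → {in(p1,t2), pkg_at(p4,portB), truck_at(t2,portB)}
  through step 1 (drive(t2,depot,portB)): drop {truck_at(t2,portB)}, keep {in(p1,t2), pkg_at(p4,portB)}, require {truck_at(t2,depot)}
    → {in(p1,t2), pkg_at(p4,portB), truck_at(t2,depot)}

== RESULT ==
["in(p1,t2)", "pkg_at(p4,portB)", "truck_at(t2,depot)"]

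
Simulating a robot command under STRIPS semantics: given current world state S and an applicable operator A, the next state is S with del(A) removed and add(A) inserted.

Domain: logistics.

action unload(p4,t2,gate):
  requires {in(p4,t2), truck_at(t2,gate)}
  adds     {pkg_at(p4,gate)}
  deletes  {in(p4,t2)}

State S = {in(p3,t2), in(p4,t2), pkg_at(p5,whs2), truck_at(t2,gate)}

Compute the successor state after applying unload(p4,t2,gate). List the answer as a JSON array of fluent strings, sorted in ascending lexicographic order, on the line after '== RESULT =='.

Progress:
  pre ⊆ S: {in(p4,t2), truck_at(t2,gate)} ⊆ S  — applicable
  S \ del = {in(p3,t2), pkg_at(p5,whs2), truck_at(t2,gate)}
  ∪ add   = {in(p3,t2), pkg_at(p4,gate), pkg_at(p5,whs2), truck_at(t2,gate)}

== RESULT ==
["in(p3,t2)", "pkg_at(p4,gate)", "pkg_at(p5,whs2)", "truck_at(t2,gate)"]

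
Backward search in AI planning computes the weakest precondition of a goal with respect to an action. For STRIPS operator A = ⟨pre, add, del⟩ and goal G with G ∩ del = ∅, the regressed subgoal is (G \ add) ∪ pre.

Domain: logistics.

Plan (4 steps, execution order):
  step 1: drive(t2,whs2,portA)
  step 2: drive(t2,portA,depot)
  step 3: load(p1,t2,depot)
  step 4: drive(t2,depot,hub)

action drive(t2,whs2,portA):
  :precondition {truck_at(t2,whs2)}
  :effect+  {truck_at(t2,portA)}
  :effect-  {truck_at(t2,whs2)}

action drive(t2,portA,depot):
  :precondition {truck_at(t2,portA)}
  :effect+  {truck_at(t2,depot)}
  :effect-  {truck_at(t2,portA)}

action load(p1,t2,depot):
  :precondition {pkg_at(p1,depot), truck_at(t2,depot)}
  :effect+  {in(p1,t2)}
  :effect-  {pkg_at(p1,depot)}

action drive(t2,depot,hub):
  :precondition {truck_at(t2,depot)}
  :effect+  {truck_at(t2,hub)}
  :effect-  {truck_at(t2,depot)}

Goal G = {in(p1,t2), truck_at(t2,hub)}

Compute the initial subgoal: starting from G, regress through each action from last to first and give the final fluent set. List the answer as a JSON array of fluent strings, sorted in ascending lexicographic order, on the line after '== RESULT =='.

Work backward from the goal:
  through step 4 (drive(t2,depot,hub)): drop {truck_at(t2,hub)}, keep {in(p1,t2)}, require {truck_at(t2,depot)}
    → {in(p1,t2), truck_at(t2,depot)}
  through step 3 (load(p1,t2,depot)): drop {in(p1,t2)}, keep {truck_at(t2,depot)}, require {pkg_at(p1,depot), truck_at(t2,depot)}
    → {pkg_at(p1,depot), truck_at(t2,depot)}
  through step 2 (drive(t2,portA,depot)): drop {truck_at(t2,depot)}, keep {pkg_at(p1,depot)}, require {truck_at(t2,portA)}
    → {pkg_at(p1,depot), truck_at(t2,portA)}
  through step 1 (drive(t2,whs2,portA)): drop {truck_at(t2,portA)}, keep {pkg_at(p1,depot)}, require {truck_at(t2,whs2)}
    → {pkg_at(p1,depot), truck_at(t2,whs2)}

== RESULT ==
["pkg_at(p1,depot)", "truck_at(t2,whs2)"]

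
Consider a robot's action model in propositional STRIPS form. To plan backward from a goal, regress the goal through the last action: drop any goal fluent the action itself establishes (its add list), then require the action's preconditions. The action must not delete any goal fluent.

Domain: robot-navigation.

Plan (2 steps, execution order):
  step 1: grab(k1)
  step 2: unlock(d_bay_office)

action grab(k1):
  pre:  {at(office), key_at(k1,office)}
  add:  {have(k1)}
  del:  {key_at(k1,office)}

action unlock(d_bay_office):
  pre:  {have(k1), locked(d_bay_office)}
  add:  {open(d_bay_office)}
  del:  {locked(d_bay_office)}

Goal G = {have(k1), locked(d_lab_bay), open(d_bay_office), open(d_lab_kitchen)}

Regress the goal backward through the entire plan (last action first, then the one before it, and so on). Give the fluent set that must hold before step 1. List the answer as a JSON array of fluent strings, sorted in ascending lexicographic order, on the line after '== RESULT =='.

Regress step by step:
  through step 2 (unlock(d_bay_office)): drop {open(d_bay_office)}, keep {have(k1), locked(d_lab_bay), open(d_lab_kitchen)}, require {have(k1), locked(d_bay_office)}
    → {have(k1), locked(d_bay_office), locked(d_lab_bay), open(d_lab_kitchen)}
  through step 1 (grab(k1)): drop {have(k1)}, keep {locked(d_bay_office), locked(d_lab_bay), open(d_lab_kitchen)}, require {at(office), key_at(k1,office)}
    → {at(office), key_at(k1,office), locked(d_bay_office), locked(d_lab_bay), open(d_lab_kitchen)}

== RESULT ==
["at(office)", "key_at(k1,office)", "locked(d_bay_office)", "locked(d_lab_bay)", "open(d_lab_kitchen)"]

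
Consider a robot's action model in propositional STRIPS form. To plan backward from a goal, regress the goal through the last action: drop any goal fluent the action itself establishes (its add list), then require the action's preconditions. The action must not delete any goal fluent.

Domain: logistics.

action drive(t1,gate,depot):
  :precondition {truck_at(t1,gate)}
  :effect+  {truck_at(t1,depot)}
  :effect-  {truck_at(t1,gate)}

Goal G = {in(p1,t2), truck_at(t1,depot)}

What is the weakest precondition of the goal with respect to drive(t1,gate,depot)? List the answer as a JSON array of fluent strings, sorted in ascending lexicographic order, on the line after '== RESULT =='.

Regress:
  G ∩ del = {}  (empty — regression defined)
  G \ add = {in(p1,t2), truck_at(t1,depot)} \ {truck_at(t1,depot)} = {in(p1,t2)}
  ∪ pre   = {in(p1,t2)} ∪ {truck_at(t1,gate)}
          = {in(p1,t2), truck_at(t1,gate)}

== RESULT ==
["in(p1,t2)", "truck_at(t1,gate)"]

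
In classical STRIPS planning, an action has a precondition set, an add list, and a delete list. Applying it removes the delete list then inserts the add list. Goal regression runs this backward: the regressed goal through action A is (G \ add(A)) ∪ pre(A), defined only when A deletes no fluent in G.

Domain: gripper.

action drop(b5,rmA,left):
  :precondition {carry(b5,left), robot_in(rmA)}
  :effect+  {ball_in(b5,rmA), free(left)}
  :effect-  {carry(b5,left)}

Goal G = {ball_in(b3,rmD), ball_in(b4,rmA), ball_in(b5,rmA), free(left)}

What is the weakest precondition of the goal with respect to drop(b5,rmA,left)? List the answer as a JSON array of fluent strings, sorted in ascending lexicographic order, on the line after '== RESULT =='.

Compute (G \ add) ∪ pre:
  G ∩ del = {}  (empty — regression defined)
  G \ add = {ball_in(b3,rmD), ball_in(b4,rmA), ball_in(b5,rmA), free(left)} \ {ball_in(b5,rmA), free(left)} = {ball_in(b3,rmD), ball_in(b4,rmA)}
  ∪ pre   = {ball_in(b3,rmD), ball_in(b4,rmA)} ∪ {carry(b5,left), robot_in(rmA)}
          = {ball_in(b3,rmD), ball_in(b4,rmA), carry(b5,left), robot_in(rmA)}

== RESULT ==
["ball_in(b3,rmD)", "ball_in(b4,rmA)", "carry(b5,left)", "robot_in(rmA)"]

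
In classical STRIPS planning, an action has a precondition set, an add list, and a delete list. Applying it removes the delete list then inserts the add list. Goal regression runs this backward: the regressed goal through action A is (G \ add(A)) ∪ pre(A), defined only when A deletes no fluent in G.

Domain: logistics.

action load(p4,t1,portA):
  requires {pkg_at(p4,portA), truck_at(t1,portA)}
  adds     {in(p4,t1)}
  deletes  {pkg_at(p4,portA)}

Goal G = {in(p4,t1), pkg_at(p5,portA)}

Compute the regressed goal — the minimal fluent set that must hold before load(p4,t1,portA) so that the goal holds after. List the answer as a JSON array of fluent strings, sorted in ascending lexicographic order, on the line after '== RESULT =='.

Compute (G \ add) ∪ pre:
  G ∩ del = {}  (empty — regression defined)
  G \ add = {in(p4,t1), pkg_at(p5,portA)} \ {in(p4,t1)} = {pkg_at(p5,portA)}
  ∪ pre   = {pkg_at(p5,portA)} ∪ {pkg_at(p4,portA), truck_at(t1,portA)}
          = {pkg_at(p4,portA), pkg_at(p5,portA), truck_at(t1,portA)}

== RESULT ==
["pkg_at(p4,portA)", "pkg_at(p5,portA)", "truck_at(t1,portA)"]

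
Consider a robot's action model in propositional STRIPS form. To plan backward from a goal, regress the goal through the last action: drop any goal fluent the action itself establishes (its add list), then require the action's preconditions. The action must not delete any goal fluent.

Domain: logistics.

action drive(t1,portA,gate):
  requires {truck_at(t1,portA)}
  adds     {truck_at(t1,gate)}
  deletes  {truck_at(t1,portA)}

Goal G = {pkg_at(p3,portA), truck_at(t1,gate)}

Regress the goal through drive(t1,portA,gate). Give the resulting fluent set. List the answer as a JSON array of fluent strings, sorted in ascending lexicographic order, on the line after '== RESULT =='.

Compute (G \ add) ∪ pre:
  G ∩ del = {}  (empty — regression defined)
  G \ add = {pkg_at(p3,portA), truck_at(t1,gate)} \ {truck_at(t1,gate)} = {pkg_at(p3,portA)}
  ∪ pre   = {pkg_at(p3,portA)} ∪ {truck_at(t1,portA)}
          = {pkg_at(p3,portA), truck_at(t1,portA)}

== RESULT ==
["pkg_at(p3,portA)", "truck_at(t1,portA)"]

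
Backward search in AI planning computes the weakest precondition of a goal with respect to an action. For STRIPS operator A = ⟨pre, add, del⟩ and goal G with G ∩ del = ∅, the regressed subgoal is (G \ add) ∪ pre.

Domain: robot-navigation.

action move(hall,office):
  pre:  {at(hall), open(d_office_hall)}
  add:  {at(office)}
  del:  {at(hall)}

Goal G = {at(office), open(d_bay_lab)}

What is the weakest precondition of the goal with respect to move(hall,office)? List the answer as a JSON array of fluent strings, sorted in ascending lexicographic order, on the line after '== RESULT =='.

Compute (G \ add) ∪ pre:
  G ∩ del = {}  (empty — regression defined)
  G \ add = {at(office), open(d_bay_lab)} \ {at(office)} = {open(d_bay_lab)}
  ∪ pre   = {open(d_bay_lab)} ∪ {at(hall), open(d_office_hall)}
          = {at(hall), open(d_bay_lab), open(d_office_hall)}

== RESULT ==
["at(hall)", "open(d_bay_lab)", "open(d_office_hall)"]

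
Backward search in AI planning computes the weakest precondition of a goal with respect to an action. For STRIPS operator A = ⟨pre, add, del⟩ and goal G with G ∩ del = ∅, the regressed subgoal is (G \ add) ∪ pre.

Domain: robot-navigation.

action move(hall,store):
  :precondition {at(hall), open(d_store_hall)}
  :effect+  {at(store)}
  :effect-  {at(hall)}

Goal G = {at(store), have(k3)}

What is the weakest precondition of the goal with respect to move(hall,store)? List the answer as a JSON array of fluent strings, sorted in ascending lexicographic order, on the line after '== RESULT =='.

Compute (G \ add) ∪ pre:
  G ∩ del = {}  (empty — regression defined)
  G \ add = {at(store), have(k3)} \ {at(store)} = {have(k3)}
  ∪ pre   = {have(k3)} ∪ {at(hall), open(d_store_hall)}
          = {at(hall), have(k3), open(d_store_hall)}

== RESULT ==
["at(hall)", "have(k3)", "open(d_store_hall)"]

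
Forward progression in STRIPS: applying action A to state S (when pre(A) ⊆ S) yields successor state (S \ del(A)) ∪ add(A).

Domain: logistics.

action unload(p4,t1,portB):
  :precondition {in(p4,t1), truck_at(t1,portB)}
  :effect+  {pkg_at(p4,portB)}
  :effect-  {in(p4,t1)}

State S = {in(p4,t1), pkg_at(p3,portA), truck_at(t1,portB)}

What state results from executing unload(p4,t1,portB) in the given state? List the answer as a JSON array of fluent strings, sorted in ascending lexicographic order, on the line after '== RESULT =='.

Compute (S \ del) ∪ add:
  pre ⊆ S: {in(p4,t1), truck_at(t1,portB)} ⊆ S  — applicable
  S \ del = {pkg_at(p3,portA), truck_at(t1,portB)}
  ∪ add   = {pkg_at(p3,portA), pkg_at(p4,portB), truck_at(t1,portB)}

== RESULT ==
["pkg_at(p3,portA)", "pkg_at(p4,portB)", "truck_at(t1,portB)"]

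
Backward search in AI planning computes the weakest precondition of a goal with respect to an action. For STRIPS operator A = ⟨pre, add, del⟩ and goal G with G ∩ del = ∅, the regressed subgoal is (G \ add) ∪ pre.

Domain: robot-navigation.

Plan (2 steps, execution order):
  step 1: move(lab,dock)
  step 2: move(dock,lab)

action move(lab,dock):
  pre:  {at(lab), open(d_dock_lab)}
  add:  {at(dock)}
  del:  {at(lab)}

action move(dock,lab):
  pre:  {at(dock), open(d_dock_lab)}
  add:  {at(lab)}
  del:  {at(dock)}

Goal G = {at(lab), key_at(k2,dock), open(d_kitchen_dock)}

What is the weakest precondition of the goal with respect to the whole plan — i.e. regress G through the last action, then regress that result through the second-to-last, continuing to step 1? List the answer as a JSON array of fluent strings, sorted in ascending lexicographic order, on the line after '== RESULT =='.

Work backward from the goal:
  through step 2 (move(dock,lab)): drop {at(lab)}, keep {key_at(k2,dock), open(d_kitchen_dock)}, require {at(dock), open(d_dock_lab)}
    → {at(dock), key_at(k2,dock), open(d_dock_lab), open(d_kitchen_dock)}
  through step 1 (move(lab,dock)): drop {at(dock)}, keep {key_at(k2,dock), open(d_dock_lab), open(d_kitchen_dock)}, require {at(lab), open(d_dock_lab)}
    → {at(lab), key_at(k2,dock), open(d_dock_lab), open(d_kitchen_dock)}

== RESULT ==
["at(lab)", "key_at(k2,dock)", "open(d_dock_lab)", "open(d_kitchen_dock)"]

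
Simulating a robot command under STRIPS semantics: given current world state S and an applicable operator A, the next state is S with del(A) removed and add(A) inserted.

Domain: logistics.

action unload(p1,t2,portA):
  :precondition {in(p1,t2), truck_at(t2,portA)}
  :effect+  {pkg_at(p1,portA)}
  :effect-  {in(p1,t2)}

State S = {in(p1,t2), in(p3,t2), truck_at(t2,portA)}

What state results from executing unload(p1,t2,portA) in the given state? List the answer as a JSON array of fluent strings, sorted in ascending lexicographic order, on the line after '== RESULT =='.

Compute (S \ del) ∪ add:
  pre ⊆ S: {in(p1,t2), truck_at(t2,portA)} ⊆ S  — applicable
  S \ del = {in(p3,t2), truck_at(t2,portA)}
  ∪ add   = {in(p3,t2), pkg_at(p1,portA), truck_at(t2,portA)}

== RESULT ==
["in(p3,t2)", "pkg_at(p1,portA)", "truck_at(t2,portA)"]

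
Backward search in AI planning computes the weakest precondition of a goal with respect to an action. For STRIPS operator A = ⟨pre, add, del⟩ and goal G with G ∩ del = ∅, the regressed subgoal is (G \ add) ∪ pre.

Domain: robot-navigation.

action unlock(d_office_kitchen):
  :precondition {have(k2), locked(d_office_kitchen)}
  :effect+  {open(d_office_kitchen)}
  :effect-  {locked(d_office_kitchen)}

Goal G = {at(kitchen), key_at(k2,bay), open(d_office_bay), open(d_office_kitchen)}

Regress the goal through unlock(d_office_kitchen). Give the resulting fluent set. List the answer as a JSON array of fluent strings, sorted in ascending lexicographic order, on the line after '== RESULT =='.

Regress:
  G ∩ del = {}  (empty — regression defined)
  G \ add = {at(kitchen), key_at(k2,bay), open(d_office_bay), open(d_office_kitchen)} \ {open(d_office_kitchen)} = {at(kitchen), key_at(k2,bay), open(d_office_bay)}
  ∪ pre   = {at(kitchen), key_at(k2,bay), open(d_office_bay)} ∪ {have(k2), locked(d_office_kitchen)}
          = {at(kitchen), have(k2), key_at(k2,bay), locked(d_office_kitchen), open(d_office_bay)}

== RESULT ==
["at(kitchen)", "have(k2)", "key_at(k2,bay)", "locked(d_office_kitchen)", "open(d_office_bay)"]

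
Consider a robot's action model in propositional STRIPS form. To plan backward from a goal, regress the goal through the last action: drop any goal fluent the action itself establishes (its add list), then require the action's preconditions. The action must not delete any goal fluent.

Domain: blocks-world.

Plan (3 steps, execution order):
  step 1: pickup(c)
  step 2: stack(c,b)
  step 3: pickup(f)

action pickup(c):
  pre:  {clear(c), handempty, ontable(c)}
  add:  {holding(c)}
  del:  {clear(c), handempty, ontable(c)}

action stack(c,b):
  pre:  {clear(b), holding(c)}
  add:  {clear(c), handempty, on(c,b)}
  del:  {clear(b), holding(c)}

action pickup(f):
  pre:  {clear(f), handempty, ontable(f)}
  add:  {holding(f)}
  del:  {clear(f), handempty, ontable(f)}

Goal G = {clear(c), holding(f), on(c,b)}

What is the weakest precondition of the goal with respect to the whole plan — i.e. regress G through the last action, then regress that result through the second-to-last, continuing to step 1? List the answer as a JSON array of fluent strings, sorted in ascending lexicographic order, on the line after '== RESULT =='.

Work backward from the goal:
  through step 3 (pickup(f)): drop {holding(f)}, keep {clear(c), on(c,b)}, require {clear(f), handempty, ontable(f)}
    → {clear(c), clear(f), handempty, on(c,b), ontable(f)}
  through step 2 (stack(c,b)): drop {clear(c), handempty, on(c,b)}, keep {clear(f), ontable(f)}, require {clear(b), holding(c)}
    → {clear(b), clear(f), holding(c), ontable(f)}
  through step 1 (pickup(c)): drop {holding(c)}, keep {clear(b), clear(f), ontable(f)}, require {clear(c), handempty, ontable(c)}
    → {clear(b), clear(c), clear(f), handempty, ontable(c), ontable(f)}

== RESULT ==
["clear(b)", "clear(c)", "clear(f)", "handempty", "ontable(c)", "ontable(f)"]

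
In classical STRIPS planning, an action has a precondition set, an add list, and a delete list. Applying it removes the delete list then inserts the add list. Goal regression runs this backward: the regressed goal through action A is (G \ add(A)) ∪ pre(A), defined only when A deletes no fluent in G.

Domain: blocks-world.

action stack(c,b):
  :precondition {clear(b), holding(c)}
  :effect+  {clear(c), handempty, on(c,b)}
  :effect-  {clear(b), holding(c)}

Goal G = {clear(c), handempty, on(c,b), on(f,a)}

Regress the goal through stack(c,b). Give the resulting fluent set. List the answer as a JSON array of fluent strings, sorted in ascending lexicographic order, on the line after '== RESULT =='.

Regress:
  G ∩ del = {}  (empty — regression defined)
  G \ add = {clear(c), handempty, on(c,b), on(f,a)} \ {clear(c), handempty, on(c,b)} = {on(f,a)}
  ∪ pre   = {on(f,a)} ∪ {clear(b), holding(c)}
          = {clear(b), holding(c), on(f,a)}

== RESULT ==
["clear(b)", "holding(c)", "on(f,a)"]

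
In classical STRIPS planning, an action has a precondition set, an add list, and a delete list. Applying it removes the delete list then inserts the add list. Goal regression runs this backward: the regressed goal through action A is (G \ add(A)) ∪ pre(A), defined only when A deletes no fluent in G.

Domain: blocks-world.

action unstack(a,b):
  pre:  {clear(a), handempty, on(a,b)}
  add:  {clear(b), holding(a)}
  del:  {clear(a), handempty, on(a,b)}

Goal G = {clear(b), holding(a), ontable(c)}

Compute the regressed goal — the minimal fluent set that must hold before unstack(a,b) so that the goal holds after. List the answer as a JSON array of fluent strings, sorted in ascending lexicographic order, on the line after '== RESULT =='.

Regress:
  G ∩ del = {}  (empty — regression defined)
  G \ add = {clear(b), holding(a), ontable(c)} \ {clear(b), holding(a)} = {ontable(c)}
  ∪ pre   = {ontable(c)} ∪ {clear(a), handempty, on(a,b)}
          = {clear(a), handempty, on(a,b), ontable(c)}

== RESULT ==
["clear(a)", "handempty", "on(a,b)", "ontable(c)"]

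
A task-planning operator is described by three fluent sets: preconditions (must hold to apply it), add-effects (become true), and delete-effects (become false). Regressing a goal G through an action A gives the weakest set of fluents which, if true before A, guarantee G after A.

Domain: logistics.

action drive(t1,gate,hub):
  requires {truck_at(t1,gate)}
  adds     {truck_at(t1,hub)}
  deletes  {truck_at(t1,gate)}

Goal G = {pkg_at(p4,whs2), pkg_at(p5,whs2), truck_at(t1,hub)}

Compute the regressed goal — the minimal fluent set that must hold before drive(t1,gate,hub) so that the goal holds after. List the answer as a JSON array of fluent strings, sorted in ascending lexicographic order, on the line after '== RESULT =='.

Compute (G \ add) ∪ pre:
  G ∩ del = {}  (empty — regression defined)
  G \ add = {pkg_at(p4,whs2), pkg_at(p5,whs2), truck_at(t1,hub)} \ {truck_at(t1,hub)} = {pkg_at(p4,whs2), pkg_at(p5,whs2)}
  ∪ pre   = {pkg_at(p4,whs2), pkg_at(p5,whs2)} ∪ {truck_at(t1,gate)}
          = {pkg_at(p4,whs2), pkg_at(p5,whs2), truck_at(t1,gate)}

== RESULT ==
["pkg_at(p4,whs2)", "pkg_at(p5,whs2)", "truck_at(t1,gate)"]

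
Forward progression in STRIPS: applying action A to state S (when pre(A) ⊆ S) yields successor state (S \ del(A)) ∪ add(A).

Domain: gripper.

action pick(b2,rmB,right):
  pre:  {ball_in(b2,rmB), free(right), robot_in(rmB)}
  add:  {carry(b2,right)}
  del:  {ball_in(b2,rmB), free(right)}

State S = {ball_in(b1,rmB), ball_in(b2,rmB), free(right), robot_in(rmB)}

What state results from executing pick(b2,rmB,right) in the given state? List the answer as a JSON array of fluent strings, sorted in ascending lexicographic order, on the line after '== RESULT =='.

Compute (S \ del) ∪ add:
  pre ⊆ S: {ball_in(b2,rmB), free(right), robot_in(rmB)} ⊆ S  — applicable
  S \ del = {ball_in(b1,rmB), robot_in(rmB)}
  ∪ add   = {ball_in(b1,rmB), carry(b2,right), robot_in(rmB)}

== RESULT ==
["ball_in(b1,rmB)", "carry(b2,right)", "robot_in(rmB)"]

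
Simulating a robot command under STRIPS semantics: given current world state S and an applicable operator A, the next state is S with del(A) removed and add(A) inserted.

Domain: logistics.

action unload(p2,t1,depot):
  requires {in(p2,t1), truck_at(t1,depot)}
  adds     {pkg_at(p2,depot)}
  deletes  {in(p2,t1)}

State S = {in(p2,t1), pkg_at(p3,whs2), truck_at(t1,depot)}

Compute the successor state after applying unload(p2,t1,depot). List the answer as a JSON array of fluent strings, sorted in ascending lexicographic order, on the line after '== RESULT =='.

Progress:
  pre ⊆ S: {in(p2,t1), truck_at(t1,depot)} ⊆ S  — applicable
  S \ del = {pkg_at(p3,whs2), truck_at(t1,depot)}
  ∪ add   = {pkg_at(p2,depot), pkg_at(p3,whs2), truck_at(t1,depot)}

== RESULT ==
["pkg_at(p2,depot)", "pkg_at(p3,whs2)", "truck_at(t1,depot)"]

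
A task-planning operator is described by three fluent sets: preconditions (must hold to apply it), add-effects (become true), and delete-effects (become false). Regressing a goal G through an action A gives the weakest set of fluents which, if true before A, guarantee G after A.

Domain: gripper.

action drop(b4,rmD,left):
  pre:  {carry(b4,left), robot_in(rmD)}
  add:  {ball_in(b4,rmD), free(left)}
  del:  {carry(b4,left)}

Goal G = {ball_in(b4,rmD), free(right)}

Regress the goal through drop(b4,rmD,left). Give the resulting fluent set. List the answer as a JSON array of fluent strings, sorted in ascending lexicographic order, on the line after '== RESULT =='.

Regress:
  G ∩ del = {}  (empty — regression defined)
  G \ add = {ball_in(b4,rmD), free(right)} \ {ball_in(b4,rmD), free(left)} = {free(right)}
  ∪ pre   = {free(right)} ∪ {carry(b4,left), robot_in(rmD)}
          = {carry(b4,left), free(right), robot_in(rmD)}

== RESULT ==
["carry(b4,left)", "free(right)", "robot_in(rmD)"]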